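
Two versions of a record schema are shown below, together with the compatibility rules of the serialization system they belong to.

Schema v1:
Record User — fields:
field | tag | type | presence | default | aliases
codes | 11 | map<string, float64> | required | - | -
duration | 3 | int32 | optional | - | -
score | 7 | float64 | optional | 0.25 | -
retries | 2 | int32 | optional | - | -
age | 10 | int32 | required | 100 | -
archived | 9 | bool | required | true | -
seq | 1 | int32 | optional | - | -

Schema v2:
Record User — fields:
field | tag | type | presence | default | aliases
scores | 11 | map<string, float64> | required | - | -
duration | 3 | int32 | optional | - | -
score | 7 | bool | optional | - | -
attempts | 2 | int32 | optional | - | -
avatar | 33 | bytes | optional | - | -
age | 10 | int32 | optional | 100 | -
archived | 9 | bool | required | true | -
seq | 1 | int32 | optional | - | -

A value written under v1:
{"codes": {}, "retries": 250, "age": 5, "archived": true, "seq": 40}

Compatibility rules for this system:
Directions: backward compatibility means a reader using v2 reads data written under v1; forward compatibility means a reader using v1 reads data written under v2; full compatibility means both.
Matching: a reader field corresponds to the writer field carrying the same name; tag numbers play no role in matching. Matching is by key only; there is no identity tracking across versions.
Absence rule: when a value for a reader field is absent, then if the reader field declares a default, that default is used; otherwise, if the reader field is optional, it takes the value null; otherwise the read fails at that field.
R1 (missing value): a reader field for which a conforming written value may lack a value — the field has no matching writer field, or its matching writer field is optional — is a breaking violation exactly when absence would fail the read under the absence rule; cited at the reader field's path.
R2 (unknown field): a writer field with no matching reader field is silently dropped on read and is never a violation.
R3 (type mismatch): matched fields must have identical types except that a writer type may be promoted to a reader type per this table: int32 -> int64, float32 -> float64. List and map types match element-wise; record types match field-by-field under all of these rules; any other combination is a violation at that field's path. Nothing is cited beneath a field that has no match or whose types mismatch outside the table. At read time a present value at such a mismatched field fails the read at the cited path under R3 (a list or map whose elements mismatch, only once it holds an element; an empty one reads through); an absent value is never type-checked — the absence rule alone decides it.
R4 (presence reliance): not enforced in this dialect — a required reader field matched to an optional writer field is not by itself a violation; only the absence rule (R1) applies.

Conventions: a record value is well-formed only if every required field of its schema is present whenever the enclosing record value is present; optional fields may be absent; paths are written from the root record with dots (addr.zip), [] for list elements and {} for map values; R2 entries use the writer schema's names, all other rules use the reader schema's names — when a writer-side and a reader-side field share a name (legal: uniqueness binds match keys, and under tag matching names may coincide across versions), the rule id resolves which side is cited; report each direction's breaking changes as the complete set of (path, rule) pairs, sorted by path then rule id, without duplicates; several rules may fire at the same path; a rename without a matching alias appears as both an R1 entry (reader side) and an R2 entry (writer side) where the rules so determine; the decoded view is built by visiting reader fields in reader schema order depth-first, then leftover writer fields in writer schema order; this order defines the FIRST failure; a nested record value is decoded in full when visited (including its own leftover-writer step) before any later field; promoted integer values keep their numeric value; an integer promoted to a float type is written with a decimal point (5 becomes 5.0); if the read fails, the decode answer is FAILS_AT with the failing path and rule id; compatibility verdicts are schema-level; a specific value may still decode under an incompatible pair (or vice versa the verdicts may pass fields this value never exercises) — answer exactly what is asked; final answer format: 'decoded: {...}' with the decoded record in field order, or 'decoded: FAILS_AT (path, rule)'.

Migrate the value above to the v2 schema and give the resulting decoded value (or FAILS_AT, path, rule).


decoded: FAILS_AT (scores, R1)

in User below, arrows point writer -> reader
decode (reader v2):
  read fails at scores under R1 (no fill)
  => FAILS_AT (scores, R1)
the other User changes do not affect what is asked:
  added field avatar to record User: optional bytes, tag 33 (in v2 it sits immediately before age) -> inert under this dialect — no rule fires on User and the result does not move
  field score in record User: type float64 changed to bool (its default is dropped) -> a verdict-level change on User — the shown value reads the same
  renamed field retries to attempts in record User -> inert under this dialect — no rule fires on User and the result does not move
  field age in record User: required changed to optional -> inert under this dialect — no rule fires on User and the result does not move


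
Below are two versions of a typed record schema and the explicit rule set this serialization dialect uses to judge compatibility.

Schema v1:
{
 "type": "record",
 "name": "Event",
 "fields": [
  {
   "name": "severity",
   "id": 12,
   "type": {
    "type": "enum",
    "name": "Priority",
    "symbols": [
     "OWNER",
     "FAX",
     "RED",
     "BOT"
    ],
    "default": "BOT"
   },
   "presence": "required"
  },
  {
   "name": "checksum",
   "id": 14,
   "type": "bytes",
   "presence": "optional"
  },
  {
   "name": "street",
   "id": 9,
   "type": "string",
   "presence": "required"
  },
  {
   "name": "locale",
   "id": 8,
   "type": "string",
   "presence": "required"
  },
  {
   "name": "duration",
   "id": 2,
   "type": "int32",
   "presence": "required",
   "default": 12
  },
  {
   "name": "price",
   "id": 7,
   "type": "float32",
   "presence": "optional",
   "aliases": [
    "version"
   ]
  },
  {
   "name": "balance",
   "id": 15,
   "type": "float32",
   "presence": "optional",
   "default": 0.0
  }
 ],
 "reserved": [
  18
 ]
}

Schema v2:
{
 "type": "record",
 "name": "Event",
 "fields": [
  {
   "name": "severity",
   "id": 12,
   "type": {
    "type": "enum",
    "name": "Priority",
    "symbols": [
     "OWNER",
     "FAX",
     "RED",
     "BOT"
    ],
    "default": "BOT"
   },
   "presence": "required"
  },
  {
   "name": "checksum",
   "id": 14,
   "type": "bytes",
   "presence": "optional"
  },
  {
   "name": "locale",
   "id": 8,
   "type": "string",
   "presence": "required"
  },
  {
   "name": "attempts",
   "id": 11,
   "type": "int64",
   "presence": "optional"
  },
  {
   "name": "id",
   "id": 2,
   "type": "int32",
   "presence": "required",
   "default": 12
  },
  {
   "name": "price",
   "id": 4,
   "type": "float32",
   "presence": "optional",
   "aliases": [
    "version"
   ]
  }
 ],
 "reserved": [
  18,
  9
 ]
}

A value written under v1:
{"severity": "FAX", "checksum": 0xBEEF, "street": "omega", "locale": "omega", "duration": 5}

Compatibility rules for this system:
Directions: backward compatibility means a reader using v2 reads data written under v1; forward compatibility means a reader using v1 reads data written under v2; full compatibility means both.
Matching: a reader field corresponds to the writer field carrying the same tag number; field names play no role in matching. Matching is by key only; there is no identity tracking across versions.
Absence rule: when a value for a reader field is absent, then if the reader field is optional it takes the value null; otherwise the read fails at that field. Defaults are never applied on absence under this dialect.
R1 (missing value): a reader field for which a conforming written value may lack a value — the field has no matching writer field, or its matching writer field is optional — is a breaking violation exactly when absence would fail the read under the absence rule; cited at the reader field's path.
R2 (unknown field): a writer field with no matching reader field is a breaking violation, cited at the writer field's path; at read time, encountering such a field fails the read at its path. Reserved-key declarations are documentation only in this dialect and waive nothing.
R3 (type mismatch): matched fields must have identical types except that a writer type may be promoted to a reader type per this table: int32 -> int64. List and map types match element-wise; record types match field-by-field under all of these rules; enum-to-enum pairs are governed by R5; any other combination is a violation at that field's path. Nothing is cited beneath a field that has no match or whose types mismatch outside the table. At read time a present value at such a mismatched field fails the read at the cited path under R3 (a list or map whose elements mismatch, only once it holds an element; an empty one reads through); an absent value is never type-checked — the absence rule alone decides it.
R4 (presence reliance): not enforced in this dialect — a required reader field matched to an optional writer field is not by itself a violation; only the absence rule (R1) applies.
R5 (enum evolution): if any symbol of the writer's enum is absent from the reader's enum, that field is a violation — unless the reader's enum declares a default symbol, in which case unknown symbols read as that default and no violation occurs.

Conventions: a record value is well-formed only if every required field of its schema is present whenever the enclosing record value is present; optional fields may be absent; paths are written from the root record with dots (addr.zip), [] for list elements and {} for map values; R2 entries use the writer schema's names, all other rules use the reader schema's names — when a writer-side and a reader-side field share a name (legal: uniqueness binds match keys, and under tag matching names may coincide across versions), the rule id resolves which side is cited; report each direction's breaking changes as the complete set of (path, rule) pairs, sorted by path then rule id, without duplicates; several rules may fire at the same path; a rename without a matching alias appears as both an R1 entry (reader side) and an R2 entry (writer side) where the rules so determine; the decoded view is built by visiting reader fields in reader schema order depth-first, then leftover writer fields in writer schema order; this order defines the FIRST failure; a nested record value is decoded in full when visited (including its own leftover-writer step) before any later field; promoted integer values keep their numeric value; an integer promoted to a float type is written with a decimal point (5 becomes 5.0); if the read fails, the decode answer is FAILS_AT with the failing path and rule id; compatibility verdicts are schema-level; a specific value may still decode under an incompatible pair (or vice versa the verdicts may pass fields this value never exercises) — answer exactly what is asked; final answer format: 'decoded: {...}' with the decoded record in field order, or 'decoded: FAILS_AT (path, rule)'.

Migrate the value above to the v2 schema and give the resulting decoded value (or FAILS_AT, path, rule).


decoded: FAILS_AT (street, R2)

in Event below, arrows point writer -> reader
decoding the Event value with the v2 reader:
  severity := "FAX"
  checksum := 0xBEEF
  locale := "omega"
  attempts := null (absent, optional -> null)
  id := 5 (from writer duration)
  price := null (absent, optional -> null)
  read fails at street under R2 (unknown field)
  => FAILS_AT (street, R2)
ruling out the remaining Event differences:
  field price in record Event: tag 7 changed to 4 -> affects the rule determinations only; this particular Event value decodes identically
  renamed field duration to id in record Event -> triggers nothing under the printed rules; the Event answer is the same either way
  added field attempts to record Event: optional int64, tag 11 (in v2 it sits immediately before id) -> affects the rule determinations only; this particular Event value decodes identically
  removed field balance from record Event -> affects the rule determinations only; this particular Event value decodes identically


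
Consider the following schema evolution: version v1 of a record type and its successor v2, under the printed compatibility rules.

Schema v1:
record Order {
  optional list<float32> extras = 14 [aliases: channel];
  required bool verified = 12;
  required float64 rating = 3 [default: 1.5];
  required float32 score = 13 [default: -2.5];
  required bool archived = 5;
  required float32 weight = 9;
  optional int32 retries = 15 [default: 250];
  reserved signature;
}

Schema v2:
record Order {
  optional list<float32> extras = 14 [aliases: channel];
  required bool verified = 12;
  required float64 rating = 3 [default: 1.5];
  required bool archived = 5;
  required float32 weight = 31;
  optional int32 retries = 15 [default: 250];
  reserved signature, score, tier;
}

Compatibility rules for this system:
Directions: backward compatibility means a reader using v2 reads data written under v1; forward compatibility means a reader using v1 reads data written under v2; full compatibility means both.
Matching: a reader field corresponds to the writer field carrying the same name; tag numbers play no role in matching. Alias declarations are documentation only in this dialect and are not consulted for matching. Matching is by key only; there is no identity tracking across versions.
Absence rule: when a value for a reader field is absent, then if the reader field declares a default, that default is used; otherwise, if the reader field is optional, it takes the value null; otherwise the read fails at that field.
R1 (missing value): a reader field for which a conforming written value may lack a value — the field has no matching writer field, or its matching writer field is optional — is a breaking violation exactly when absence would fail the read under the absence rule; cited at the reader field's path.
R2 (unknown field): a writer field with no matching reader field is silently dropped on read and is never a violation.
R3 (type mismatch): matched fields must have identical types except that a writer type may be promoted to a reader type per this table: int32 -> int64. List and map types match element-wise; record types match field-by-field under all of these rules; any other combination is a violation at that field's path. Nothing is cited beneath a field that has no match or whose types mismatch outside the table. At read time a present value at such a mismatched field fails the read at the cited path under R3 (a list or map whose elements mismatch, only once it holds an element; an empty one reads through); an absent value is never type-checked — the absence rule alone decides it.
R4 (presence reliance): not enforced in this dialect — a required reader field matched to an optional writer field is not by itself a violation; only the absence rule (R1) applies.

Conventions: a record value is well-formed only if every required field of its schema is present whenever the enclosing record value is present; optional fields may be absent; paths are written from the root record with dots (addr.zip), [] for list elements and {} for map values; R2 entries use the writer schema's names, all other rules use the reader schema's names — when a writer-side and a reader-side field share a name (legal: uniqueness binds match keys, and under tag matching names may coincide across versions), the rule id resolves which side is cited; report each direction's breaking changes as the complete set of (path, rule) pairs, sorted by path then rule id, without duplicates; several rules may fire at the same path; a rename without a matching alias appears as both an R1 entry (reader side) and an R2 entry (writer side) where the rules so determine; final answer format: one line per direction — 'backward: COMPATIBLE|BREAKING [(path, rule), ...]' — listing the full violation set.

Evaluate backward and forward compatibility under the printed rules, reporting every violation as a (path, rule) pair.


in Order below, arrows point writer -> reader
backward analysis of Order with v2 as reader and v1 as writer:
  writer optional, list<float32> -> list<float32>: reader extras maps from writer extras
  writer required, bool -> bool: reader verified maps from writer verified
  writer required, float64 -> float64: reader rating maps from writer rating
  writer required, bool -> bool: reader archived maps from writer archived
  writer required, float32 -> float32: reader weight maps from writer weight
  writer optional, int32 -> int32: reader retries maps from writer retries
  score (writer side), unknown to reader
  nothing fires on Order: backward is COMPATIBLE
forward analysis of Order with v1 as reader and v2 as writer:
  writer optional, list<float32> -> list<float32>: reader extras maps from writer extras
  writer required, bool -> bool: reader verified maps from writer verified
  writer required, float64 -> float64: reader rating maps from writer rating
  no writer field matches reader score
  writer required, bool -> bool: reader archived maps from writer archived
  writer required, float32 -> float32: reader weight maps from writer weight
  writer optional, int32 -> int32: reader retries maps from writer retries
  nothing fires on Order: forward is COMPATIBLE

backward: COMPATIBLE []; forward: COMPATIBLE []


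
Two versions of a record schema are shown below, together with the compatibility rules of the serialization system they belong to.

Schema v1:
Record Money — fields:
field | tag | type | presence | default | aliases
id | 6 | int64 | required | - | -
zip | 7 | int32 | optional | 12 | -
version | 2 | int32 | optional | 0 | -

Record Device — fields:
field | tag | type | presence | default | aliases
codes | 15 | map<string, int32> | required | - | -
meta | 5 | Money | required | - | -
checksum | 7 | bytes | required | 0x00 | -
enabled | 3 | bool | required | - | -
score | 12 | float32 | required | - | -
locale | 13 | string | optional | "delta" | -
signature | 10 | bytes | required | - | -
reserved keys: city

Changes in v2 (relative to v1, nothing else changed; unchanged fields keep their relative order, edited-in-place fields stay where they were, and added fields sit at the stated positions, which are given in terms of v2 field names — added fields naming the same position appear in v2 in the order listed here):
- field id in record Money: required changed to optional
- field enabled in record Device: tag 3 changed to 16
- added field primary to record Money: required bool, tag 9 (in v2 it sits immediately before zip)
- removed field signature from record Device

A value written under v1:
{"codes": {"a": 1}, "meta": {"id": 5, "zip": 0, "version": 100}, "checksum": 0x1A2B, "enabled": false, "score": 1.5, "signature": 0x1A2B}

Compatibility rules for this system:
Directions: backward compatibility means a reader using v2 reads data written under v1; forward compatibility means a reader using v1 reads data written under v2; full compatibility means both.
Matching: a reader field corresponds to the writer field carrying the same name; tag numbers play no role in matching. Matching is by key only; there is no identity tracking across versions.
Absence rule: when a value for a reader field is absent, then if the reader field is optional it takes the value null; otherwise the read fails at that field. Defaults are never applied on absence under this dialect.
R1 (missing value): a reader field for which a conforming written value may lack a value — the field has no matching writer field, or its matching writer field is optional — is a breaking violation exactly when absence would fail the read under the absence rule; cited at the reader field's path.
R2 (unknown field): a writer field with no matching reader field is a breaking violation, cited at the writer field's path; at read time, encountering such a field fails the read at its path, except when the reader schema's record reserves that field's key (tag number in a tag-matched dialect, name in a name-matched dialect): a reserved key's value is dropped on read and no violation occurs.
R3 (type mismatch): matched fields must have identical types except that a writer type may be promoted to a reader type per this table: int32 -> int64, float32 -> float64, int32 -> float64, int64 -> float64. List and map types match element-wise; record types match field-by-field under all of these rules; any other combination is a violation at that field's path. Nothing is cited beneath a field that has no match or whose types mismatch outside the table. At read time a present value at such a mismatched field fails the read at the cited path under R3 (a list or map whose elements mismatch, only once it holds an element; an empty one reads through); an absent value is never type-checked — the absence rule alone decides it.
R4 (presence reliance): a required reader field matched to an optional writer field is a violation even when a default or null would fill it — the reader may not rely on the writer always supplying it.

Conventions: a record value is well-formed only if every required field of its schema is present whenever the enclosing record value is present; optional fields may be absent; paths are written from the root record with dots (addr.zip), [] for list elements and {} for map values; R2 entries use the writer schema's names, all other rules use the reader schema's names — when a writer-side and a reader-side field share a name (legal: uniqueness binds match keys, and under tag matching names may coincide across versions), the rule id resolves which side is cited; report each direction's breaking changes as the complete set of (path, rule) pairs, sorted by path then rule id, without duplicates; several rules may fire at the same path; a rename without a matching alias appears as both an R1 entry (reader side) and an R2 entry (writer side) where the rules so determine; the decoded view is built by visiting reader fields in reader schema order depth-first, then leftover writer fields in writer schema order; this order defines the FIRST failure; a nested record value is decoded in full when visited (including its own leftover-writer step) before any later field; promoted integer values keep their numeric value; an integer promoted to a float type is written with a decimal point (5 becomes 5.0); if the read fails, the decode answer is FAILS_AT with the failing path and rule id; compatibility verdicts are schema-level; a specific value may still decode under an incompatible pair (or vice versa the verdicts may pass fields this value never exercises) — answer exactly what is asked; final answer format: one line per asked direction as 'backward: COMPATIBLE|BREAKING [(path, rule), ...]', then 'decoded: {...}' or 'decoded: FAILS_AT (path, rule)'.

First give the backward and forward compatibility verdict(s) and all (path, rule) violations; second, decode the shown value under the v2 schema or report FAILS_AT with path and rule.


backward: BREAKING [(meta.primary, R1), (signature, R2)]; forward: BREAKING [(meta.id, R1), (meta.id, R4), (meta.primary, R2), (signature, R1)]; decoded: FAILS_AT (meta.primary, R1)

the writer's type comes first in each Device pair
backward for Device (reader v2, writer v1):
  writer required, map<string, int32> -> map<string, int32>: reader codes maps from writer codes
  writer required, Money -> Money: reader meta maps from writer meta
  writer required, bytes -> bytes: reader checksum maps from writer checksum
  writer required, bool -> bool: reader enabled maps from writer enabled
  writer required, float32 -> float32: reader score maps from writer score
  writer optional, string -> string: reader locale maps from writer locale
  signature (writer side), unknown to reader
  writer required, int64 -> int64: reader meta.id maps from writer meta.id
  meta.primary: no writer-side match
  writer optional, int32 -> int32: reader meta.zip maps from writer meta.zip
  writer optional, int32 -> int32: reader meta.version maps from writer meta.version
  breaking: (meta.primary, R1)
  breaking: (signature, R2)
  => backward: BREAKING (2)
forward for Device (reader v1, writer v2):
  writer required, map<string, int32> -> map<string, int32>: reader codes maps from writer codes
  writer required, Money -> Money: reader meta maps from writer meta
  writer required, bytes -> bytes: reader checksum maps from writer checksum
  writer required, bool -> bool: reader enabled maps from writer enabled
  writer required, float32 -> float32: reader score maps from writer score
  writer optional, string -> string: reader locale maps from writer locale
  signature: no writer-side match
  writer optional, int64 -> int64: reader meta.id maps from writer meta.id
  writer optional, int32 -> int32: reader meta.zip maps from writer meta.zip
  writer optional, int32 -> int32: reader meta.version maps from writer meta.version
  meta.primary (writer side), unknown to reader
  breaking: (meta.id, R1)
  breaking: (meta.id, R4)
  breaking: (meta.primary, R2)
  breaking: (signature, R1)
  => forward: BREAKING (4)
decoding the Device value with the v2 reader:
  codes := {"a": 1}
  meta.id := 5
  read fails at meta.primary under R1 (no fill)
  => FAILS_AT (meta.primary, R1)


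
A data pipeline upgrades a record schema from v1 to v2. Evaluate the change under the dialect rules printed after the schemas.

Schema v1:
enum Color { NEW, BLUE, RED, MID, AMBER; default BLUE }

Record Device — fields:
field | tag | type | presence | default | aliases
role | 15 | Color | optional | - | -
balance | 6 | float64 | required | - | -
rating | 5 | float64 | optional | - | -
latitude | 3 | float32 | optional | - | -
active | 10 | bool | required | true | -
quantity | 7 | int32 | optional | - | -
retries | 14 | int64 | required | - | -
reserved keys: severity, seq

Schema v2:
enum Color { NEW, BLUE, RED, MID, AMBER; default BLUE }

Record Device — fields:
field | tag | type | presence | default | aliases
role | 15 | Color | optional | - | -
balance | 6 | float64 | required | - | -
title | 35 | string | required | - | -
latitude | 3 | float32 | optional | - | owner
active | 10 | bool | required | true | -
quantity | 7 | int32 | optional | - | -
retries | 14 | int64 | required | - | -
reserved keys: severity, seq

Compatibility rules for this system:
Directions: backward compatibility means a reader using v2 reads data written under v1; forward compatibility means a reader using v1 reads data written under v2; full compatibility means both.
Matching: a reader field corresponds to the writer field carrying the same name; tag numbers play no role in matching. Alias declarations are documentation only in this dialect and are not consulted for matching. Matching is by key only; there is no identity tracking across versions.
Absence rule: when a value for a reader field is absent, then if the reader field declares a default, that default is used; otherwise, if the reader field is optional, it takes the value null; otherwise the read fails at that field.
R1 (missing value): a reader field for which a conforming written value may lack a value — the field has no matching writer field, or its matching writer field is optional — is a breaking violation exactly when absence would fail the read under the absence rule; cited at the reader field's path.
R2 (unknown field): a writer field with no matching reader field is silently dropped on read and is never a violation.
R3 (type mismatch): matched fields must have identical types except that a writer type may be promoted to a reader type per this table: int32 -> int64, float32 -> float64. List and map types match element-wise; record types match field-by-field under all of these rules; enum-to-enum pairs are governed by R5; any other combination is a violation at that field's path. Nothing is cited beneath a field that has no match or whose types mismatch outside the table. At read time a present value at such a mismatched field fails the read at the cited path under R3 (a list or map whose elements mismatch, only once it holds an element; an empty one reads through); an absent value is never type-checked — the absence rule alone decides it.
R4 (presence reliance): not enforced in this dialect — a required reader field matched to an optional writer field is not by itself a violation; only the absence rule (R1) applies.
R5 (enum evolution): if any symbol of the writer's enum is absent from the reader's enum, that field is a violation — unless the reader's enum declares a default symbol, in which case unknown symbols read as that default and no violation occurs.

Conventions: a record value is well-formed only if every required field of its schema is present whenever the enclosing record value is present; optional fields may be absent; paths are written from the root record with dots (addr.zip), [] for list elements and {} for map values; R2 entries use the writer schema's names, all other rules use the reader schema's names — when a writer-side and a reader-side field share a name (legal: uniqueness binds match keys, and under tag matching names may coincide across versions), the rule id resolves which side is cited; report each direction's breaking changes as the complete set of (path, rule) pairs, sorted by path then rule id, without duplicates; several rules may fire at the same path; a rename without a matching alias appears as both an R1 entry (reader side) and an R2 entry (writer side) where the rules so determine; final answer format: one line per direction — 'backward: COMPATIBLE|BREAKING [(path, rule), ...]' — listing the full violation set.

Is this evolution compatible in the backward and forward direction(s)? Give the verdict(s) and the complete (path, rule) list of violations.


backward: BREAKING [(title, R1)]; forward: COMPATIBLE []

each type pair in Device: writer, then reader
checking backward for Device: reader v2 against writer v1:
  writer optional, Color -> Color: reader role maps from writer role
  writer required, float64 -> float64: reader balance maps from writer balance
  title: no writer match
  writer optional, float32 -> float32: reader latitude maps from writer latitude
  writer required, bool -> bool: reader active maps from writer active
  writer optional, int32 -> int32: reader quantity maps from writer quantity
  writer required, int64 -> int64: reader retries maps from writer retries
  writer rating: unknown to reader
  violation R1 at title
  => backward: BREAKING (1)
checking forward for Device: reader v1 against writer v2:
  writer optional, Color -> Color: reader role maps from writer role
  writer required, float64 -> float64: reader balance maps from writer balance
  rating: no writer match
  writer optional, float32 -> float32: reader latitude maps from writer latitude
  writer required, bool -> bool: reader active maps from writer active
  writer optional, int32 -> int32: reader quantity maps from writer quantity
  writer required, int64 -> int64: reader retries maps from writer retries
  writer title: unknown to reader
  => forward: COMPATIBLE


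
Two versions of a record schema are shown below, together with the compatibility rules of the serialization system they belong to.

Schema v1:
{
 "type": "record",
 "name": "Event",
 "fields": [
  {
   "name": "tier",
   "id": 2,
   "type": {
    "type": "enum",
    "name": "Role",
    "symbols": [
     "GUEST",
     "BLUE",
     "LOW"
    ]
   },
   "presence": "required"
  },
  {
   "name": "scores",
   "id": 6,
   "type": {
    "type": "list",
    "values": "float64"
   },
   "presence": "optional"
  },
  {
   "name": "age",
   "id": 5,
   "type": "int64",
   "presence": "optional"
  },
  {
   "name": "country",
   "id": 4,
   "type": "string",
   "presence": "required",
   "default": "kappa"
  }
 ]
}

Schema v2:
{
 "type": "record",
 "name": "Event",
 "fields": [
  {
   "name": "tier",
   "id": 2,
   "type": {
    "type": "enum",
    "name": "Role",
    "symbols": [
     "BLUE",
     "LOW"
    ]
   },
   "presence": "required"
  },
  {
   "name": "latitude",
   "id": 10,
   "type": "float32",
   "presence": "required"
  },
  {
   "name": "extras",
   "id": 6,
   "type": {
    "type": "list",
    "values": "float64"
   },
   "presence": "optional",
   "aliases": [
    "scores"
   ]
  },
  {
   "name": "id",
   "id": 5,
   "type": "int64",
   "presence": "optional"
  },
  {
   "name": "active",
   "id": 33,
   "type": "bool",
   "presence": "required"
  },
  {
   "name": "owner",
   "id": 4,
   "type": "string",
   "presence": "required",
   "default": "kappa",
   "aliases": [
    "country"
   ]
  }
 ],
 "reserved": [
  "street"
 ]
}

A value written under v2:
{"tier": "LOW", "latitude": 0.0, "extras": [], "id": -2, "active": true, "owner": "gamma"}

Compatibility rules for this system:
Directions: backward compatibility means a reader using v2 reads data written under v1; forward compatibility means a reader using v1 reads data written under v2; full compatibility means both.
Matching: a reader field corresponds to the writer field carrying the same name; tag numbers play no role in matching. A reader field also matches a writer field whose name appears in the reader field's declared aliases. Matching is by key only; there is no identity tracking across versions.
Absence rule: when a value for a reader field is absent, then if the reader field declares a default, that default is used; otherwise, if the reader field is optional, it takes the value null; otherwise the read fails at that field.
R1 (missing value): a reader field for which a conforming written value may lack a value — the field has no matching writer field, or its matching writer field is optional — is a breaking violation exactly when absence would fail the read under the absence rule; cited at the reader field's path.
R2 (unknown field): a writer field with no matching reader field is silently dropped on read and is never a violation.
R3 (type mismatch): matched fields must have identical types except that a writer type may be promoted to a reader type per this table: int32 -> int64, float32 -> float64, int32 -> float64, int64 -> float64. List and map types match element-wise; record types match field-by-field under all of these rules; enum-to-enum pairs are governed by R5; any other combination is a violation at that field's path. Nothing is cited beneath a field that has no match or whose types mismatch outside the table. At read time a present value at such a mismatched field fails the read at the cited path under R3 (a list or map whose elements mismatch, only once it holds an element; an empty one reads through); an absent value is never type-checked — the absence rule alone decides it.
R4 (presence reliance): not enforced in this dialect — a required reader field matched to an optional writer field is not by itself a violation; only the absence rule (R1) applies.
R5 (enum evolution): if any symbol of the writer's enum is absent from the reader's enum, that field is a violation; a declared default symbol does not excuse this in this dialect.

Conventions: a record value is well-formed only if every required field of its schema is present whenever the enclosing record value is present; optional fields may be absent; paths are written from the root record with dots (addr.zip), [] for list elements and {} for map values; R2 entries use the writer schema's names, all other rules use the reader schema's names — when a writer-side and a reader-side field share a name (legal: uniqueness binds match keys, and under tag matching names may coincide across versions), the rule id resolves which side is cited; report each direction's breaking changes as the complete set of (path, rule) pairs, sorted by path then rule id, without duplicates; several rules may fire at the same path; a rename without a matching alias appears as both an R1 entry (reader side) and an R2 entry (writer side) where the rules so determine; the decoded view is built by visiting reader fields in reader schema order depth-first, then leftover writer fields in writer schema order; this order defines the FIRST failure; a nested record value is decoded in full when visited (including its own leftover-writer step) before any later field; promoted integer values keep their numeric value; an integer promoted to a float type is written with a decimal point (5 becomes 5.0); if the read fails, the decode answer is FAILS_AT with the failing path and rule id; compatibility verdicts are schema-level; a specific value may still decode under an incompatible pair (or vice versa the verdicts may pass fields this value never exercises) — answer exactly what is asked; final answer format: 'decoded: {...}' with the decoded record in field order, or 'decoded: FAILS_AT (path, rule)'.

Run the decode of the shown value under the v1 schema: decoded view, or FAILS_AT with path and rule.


the writer's type comes first in each Event pair
decode walk for Event under reader schema v1:
  tier := "LOW"
  scores := null (absent, optional -> null)
  age := null (absent, optional -> null)
  country := "kappa" (absent -> default)
  writer latitude: unknown -> dropped
  writer extras: unknown -> dropped
  writer id: unknown -> dropped
  writer active: unknown -> dropped
  writer owner: unknown -> dropped
  => decoded: {"tier": "LOW", "scores": null, "age": null, "country": "kappa"}
the other Event changes do not affect what is asked:
  enum Role (field tier in record Event): symbol GUEST removed -> shifts the Event verdicts, not this decode
  added field latitude to record Event: required float32, tag 10 (in v2 it sits immediately before extras) -> shifts the Event verdicts, not this decode
  added field active to record Event: required bool, tag 33 (in v2 it sits immediately before owner) -> shifts the Event verdicts, not this decode

decoded: {"tier": "LOW", "scores": null, "age": null, "country": "kappa"}


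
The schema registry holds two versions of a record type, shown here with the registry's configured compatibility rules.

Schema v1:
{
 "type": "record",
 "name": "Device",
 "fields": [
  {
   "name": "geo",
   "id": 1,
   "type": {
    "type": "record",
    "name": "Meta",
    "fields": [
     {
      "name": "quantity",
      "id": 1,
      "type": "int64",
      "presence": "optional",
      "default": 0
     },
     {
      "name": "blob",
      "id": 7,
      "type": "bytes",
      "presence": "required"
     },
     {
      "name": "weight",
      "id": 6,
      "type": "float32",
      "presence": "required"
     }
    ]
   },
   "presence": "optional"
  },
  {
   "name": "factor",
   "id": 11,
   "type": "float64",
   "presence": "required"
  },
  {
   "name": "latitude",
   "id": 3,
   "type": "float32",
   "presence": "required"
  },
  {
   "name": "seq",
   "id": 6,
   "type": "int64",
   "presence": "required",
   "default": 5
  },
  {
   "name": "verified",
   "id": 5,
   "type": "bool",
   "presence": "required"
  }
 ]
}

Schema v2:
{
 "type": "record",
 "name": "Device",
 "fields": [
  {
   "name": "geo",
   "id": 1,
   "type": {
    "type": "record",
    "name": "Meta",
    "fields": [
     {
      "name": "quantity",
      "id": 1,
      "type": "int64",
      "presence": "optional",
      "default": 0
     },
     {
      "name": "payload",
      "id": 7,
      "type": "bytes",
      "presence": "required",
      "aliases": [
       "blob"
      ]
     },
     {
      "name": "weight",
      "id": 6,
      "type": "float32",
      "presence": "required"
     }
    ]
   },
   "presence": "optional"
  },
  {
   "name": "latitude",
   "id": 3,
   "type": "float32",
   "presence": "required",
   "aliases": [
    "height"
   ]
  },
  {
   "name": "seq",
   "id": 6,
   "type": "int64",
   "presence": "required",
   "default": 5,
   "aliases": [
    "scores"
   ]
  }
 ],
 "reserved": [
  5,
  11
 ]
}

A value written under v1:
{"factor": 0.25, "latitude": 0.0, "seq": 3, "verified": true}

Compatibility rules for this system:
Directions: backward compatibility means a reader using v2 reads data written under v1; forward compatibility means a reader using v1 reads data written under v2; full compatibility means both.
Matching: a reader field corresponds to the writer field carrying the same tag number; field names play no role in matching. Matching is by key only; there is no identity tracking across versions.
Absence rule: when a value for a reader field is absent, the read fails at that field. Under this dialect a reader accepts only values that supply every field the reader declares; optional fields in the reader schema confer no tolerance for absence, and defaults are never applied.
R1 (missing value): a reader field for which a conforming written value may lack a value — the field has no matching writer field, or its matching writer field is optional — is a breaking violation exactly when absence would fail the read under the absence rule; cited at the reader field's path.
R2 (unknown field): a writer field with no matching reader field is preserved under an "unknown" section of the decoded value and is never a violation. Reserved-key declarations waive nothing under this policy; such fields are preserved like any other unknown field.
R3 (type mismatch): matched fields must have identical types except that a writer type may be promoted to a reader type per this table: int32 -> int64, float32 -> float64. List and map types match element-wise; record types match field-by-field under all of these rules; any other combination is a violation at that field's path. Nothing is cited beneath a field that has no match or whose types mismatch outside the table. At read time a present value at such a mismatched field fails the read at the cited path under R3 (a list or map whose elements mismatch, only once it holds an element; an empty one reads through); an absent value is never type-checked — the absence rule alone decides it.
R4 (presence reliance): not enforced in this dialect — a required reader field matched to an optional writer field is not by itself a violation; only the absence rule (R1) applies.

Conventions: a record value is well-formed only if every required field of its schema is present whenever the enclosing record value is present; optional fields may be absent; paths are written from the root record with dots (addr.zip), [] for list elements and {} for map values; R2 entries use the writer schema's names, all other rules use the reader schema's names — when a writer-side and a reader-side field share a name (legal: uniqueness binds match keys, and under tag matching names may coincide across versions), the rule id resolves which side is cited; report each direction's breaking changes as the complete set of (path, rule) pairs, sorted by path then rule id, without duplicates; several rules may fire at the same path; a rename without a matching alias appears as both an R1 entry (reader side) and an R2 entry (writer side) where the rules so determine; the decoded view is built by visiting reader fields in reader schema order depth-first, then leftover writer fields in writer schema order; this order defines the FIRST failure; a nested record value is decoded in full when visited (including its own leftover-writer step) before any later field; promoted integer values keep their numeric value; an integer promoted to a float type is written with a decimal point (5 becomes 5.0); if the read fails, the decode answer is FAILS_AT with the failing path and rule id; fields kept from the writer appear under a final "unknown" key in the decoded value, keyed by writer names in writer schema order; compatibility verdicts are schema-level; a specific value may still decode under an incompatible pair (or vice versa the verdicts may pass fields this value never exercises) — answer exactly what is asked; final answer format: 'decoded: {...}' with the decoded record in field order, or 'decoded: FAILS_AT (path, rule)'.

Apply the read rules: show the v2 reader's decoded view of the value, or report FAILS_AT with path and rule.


decoded: FAILS_AT (geo, R1)

each type pair in Device: writer, then reader
decode (reader v2):
  read fails at geo under R1 (no fill)
  => FAILS_AT (geo, R1)
the other Device changes do not affect what is asked:
  renamed field blob to payload in record Meta (alias blob declared on the renamed field) -> inert under this dialect — no rule fires on Device and the result does not move
  removed field verified from record Device (its key 5 joins the reserved list) -> changes Device's schema-level verdicts only — the decode of this value is the same
  removed field factor from record Device (its key 11 joins the reserved list) -> changes Device's schema-level verdicts only — the decode of this value is the same
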